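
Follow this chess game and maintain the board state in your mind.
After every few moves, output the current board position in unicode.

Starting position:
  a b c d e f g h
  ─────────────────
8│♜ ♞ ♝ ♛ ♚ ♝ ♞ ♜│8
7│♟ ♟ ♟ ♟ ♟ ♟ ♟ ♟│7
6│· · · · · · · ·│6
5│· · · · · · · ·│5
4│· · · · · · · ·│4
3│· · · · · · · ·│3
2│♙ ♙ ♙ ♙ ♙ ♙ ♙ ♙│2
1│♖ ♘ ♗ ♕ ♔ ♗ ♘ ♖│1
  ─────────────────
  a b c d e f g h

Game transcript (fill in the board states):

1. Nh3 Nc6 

  a b c d e f g h
  ─────────────────
8│♜ · ♝ ♛ ♚ ♝ ♞ ♜│8
7│♟ ♟ ♟ ♟ ♟ ♟ ♟ ♟│7
6│· · ♞ · · · · ·│6
5│· · · · · · · ·│5
4│· · · · · · · ·│4
3│· · · · · · · ♘│3
2│♙ ♙ ♙ ♙ ♙ ♙ ♙ ♙│2
1│♖ ♘ ♗ ♕ ♔ ♗ · ♖│1
  ─────────────────
  a b c d e f g h

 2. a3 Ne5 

  a b c d e f g h
  ─────────────────
8│♜ · ♝ ♛ ♚ ♝ ♞ ♜│8
7│♟ ♟ ♟ ♟ ♟ ♟ ♟ ♟│7
6│· · · · · · · ·│6
5│· · · · ♞ · · ·│5
4│· · · · · · · ·│4
3│♙ · · · · · · ♘│3
2│· ♙ ♙ ♙ ♙ ♙ ♙ ♙│2
1│♖ ♘ ♗ ♕ ♔ ♗ · ♖│1
  ─────────────────
  a b c d e f g h

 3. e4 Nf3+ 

  a b c d e f g h
  ─────────────────
8│♜ · ♝ ♛ ♚ ♝ ♞ ♜│8
7│♟ ♟ ♟ ♟ ♟ ♟ ♟ ♟│7
6│· · · · · · · ·│6
5│· · · · · · · ·│5
4│· · · · ♙ · · ·│4
3│♙ · · · · ♞ · ♘│3
2│· ♙ ♙ ♙ · ♙ ♙ ♙│2
1│♖ ♘ ♗ ♕ ♔ ♗ · ♖│1
  ─────────────────
  a b c d e f g h

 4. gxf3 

  a b c d e f g h
  ─────────────────
8│♜ · ♝ ♛ ♚ ♝ ♞ ♜│8
7│♟ ♟ ♟ ♟ ♟ ♟ ♟ ♟│7
6│· · · · · · · ·│6
5│· · · · · · · ·│5
4│· · · · ♙ · · ·│4
3│♙ · · · · ♙ · ♘│3
2│· ♙ ♙ ♙ · ♙ · ♙│2
1│♖ ♘ ♗ ♕ ♔ ♗ · ♖│1
  ─────────────────
  a b c d e f g h


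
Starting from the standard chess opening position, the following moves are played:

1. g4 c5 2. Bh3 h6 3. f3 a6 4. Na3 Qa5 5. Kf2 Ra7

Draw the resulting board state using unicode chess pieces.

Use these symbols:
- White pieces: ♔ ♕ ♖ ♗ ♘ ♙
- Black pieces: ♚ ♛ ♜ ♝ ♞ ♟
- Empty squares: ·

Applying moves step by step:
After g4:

♜ ♞ ♝ ♛ ♚ ♝ ♞ ♜
♟ ♟ ♟ ♟ ♟ ♟ ♟ ♟
· · · · · · · ·
· · · · · · · ·
· · · · · · ♙ ·
· · · · · · · ·
♙ ♙ ♙ ♙ ♙ ♙ · ♙
♖ ♘ ♗ ♕ ♔ ♗ ♘ ♖


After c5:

♜ ♞ ♝ ♛ ♚ ♝ ♞ ♜
♟ ♟ · ♟ ♟ ♟ ♟ ♟
· · · · · · · ·
· · ♟ · · · · ·
· · · · · · ♙ ·
· · · · · · · ·
♙ ♙ ♙ ♙ ♙ ♙ · ♙
♖ ♘ ♗ ♕ ♔ ♗ ♘ ♖


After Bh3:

♜ ♞ ♝ ♛ ♚ ♝ ♞ ♜
♟ ♟ · ♟ ♟ ♟ ♟ ♟
· · · · · · · ·
· · ♟ · · · · ·
· · · · · · ♙ ·
· · · · · · · ♗
♙ ♙ ♙ ♙ ♙ ♙ · ♙
♖ ♘ ♗ ♕ ♔ · ♘ ♖


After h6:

♜ ♞ ♝ ♛ ♚ ♝ ♞ ♜
♟ ♟ · ♟ ♟ ♟ ♟ ·
· · · · · · · ♟
· · ♟ · · · · ·
· · · · · · ♙ ·
· · · · · · · ♗
♙ ♙ ♙ ♙ ♙ ♙ · ♙
♖ ♘ ♗ ♕ ♔ · ♘ ♖


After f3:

♜ ♞ ♝ ♛ ♚ ♝ ♞ ♜
♟ ♟ · ♟ ♟ ♟ ♟ ·
· · · · · · · ♟
· · ♟ · · · · ·
· · · · · · ♙ ·
· · · · · ♙ · ♗
♙ ♙ ♙ ♙ ♙ · · ♙
♖ ♘ ♗ ♕ ♔ · ♘ ♖


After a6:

♜ ♞ ♝ ♛ ♚ ♝ ♞ ♜
· ♟ · ♟ ♟ ♟ ♟ ·
♟ · · · · · · ♟
· · ♟ · · · · ·
· · · · · · ♙ ·
· · · · · ♙ · ♗
♙ ♙ ♙ ♙ ♙ · · ♙
♖ ♘ ♗ ♕ ♔ · ♘ ♖


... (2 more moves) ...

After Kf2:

♜ ♞ ♝ · ♚ ♝ ♞ ♜
· ♟ · ♟ ♟ ♟ ♟ ·
♟ · · · · · · ♟
♛ · ♟ · · · · ·
· · · · · · ♙ ·
♘ · · · · ♙ · ♗
♙ ♙ ♙ ♙ ♙ ♔ · ♙
♖ · ♗ ♕ · · ♘ ♖


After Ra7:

· ♞ ♝ · ♚ ♝ ♞ ♜
♜ ♟ · ♟ ♟ ♟ ♟ ·
♟ · · · · · · ♟
♛ · ♟ · · · · ·
· · · · · · ♙ ·
♘ · · · · ♙ · ♗
♙ ♙ ♙ ♙ ♙ ♔ · ♙
♖ · ♗ ♕ · · ♘ ♖



  a b c d e f g h
  ─────────────────
8│· ♞ ♝ · ♚ ♝ ♞ ♜│8
7│♜ ♟ · ♟ ♟ ♟ ♟ ·│7
6│♟ · · · · · · ♟│6
5│♛ · ♟ · · · · ·│5
4│· · · · · · ♙ ·│4
3│♘ · · · · ♙ · ♗│3
2│♙ ♙ ♙ ♙ ♙ ♔ · ♙│2
1│♖ · ♗ ♕ · · ♘ ♖│1
  ─────────────────
  a b c d e f g h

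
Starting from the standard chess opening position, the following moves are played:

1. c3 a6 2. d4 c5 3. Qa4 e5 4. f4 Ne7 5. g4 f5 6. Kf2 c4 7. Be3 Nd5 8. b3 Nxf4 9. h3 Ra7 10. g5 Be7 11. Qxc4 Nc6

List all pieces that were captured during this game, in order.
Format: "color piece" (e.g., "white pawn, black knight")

Tracking captures:
  Nxf4: captured white pawn
  Qxc4: captured black pawn

white pawn, black pawn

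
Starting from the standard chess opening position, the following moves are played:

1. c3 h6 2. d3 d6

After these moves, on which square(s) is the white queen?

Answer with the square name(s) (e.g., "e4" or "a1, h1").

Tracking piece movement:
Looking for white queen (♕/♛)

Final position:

  a b c d e f g h
  ─────────────────
8│♜ ♞ ♝ ♛ ♚ ♝ ♞ ♜│8
7│♟ ♟ ♟ · ♟ ♟ ♟ ·│7
6│· · · ♟ · · · ♟│6
5│· · · · · · · ·│5
4│· · · · · · · ·│4
3│· · ♙ ♙ · · · ·│3
2│♙ ♙ · · ♙ ♙ ♙ ♙│2
1│♖ ♘ ♗ ♕ ♔ ♗ ♘ ♖│1
  ─────────────────
  a b c d e f g h


d1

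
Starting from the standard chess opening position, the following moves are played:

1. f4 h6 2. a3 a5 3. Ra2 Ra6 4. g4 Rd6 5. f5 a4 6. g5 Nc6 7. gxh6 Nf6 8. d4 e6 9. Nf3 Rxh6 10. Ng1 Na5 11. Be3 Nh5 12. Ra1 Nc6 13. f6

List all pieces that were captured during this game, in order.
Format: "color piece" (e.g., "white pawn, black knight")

Tracking captures:
  gxh6: captured black pawn
  Rxh6: captured white pawn

black pawn, white pawn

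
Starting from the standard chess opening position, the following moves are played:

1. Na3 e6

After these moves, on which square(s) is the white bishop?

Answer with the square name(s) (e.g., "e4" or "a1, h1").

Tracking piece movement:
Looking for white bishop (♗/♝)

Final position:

  a b c d e f g h
  ─────────────────
8│♜ ♞ ♝ ♛ ♚ ♝ ♞ ♜│8
7│♟ ♟ ♟ ♟ · ♟ ♟ ♟│7
6│· · · · ♟ · · ·│6
5│· · · · · · · ·│5
4│· · · · · · · ·│4
3│♘ · · · · · · ·│3
2│♙ ♙ ♙ ♙ ♙ ♙ ♙ ♙│2
1│♖ · ♗ ♕ ♔ ♗ ♘ ♖│1
  ─────────────────
  a b c d e f g h


c1, f1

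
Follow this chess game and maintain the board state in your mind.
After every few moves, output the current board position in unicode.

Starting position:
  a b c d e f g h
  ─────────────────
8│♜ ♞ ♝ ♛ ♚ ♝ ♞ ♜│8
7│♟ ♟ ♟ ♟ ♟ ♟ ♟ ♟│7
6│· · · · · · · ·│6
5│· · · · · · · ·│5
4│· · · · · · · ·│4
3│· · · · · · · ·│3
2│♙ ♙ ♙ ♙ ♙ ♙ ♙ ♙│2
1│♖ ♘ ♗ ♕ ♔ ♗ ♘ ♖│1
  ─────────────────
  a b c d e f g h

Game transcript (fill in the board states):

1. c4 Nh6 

  a b c d e f g h
  ─────────────────
8│♜ ♞ ♝ ♛ ♚ ♝ · ♜│8
7│♟ ♟ ♟ ♟ ♟ ♟ ♟ ♟│7
6│· · · · · · · ♞│6
5│· · · · · · · ·│5
4│· · ♙ · · · · ·│4
3│· · · · · · · ·│3
2│♙ ♙ · ♙ ♙ ♙ ♙ ♙│2
1│♖ ♘ ♗ ♕ ♔ ♗ ♘ ♖│1
  ─────────────────
  a b c d e f g h

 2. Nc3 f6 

  a b c d e f g h
  ─────────────────
8│♜ ♞ ♝ ♛ ♚ ♝ · ♜│8
7│♟ ♟ ♟ ♟ ♟ · ♟ ♟│7
6│· · · · · ♟ · ♞│6
5│· · · · · · · ·│5
4│· · ♙ · · · · ·│4
3│· · ♘ · · · · ·│3
2│♙ ♙ · ♙ ♙ ♙ ♙ ♙│2
1│♖ · ♗ ♕ ♔ ♗ ♘ ♖│1
  ─────────────────
  a b c d e f g h

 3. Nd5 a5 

  a b c d e f g h
  ─────────────────
8│♜ ♞ ♝ ♛ ♚ ♝ · ♜│8
7│· ♟ ♟ ♟ ♟ · ♟ ♟│7
6│· · · · · ♟ · ♞│6
5│♟ · · ♘ · · · ·│5
4│· · ♙ · · · · ·│4
3│· · · · · · · ·│3
2│♙ ♙ · ♙ ♙ ♙ ♙ ♙│2
1│♖ · ♗ ♕ ♔ ♗ ♘ ♖│1
  ─────────────────
  a b c d e f g h

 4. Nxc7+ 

  a b c d e f g h
  ─────────────────
8│♜ ♞ ♝ ♛ ♚ ♝ · ♜│8
7│· ♟ ♘ ♟ ♟ · ♟ ♟│7
6│· · · · · ♟ · ♞│6
5│♟ · · · · · · ·│5
4│· · ♙ · · · · ·│4
3│· · · · · · · ·│3
2│♙ ♙ · ♙ ♙ ♙ ♙ ♙│2
1│♖ · ♗ ♕ ♔ ♗ ♘ ♖│1
  ─────────────────
  a b c d e f g h


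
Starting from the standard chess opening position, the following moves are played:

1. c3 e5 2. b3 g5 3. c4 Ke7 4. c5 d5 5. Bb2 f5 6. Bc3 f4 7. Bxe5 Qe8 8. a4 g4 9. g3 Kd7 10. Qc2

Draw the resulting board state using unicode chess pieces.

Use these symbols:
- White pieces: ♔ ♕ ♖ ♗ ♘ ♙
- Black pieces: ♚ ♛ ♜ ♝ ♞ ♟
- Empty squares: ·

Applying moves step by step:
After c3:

♜ ♞ ♝ ♛ ♚ ♝ ♞ ♜
♟ ♟ ♟ ♟ ♟ ♟ ♟ ♟
· · · · · · · ·
· · · · · · · ·
· · · · · · · ·
· · ♙ · · · · ·
♙ ♙ · ♙ ♙ ♙ ♙ ♙
♖ ♘ ♗ ♕ ♔ ♗ ♘ ♖


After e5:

♜ ♞ ♝ ♛ ♚ ♝ ♞ ♜
♟ ♟ ♟ ♟ · ♟ ♟ ♟
· · · · · · · ·
· · · · ♟ · · ·
· · · · · · · ·
· · ♙ · · · · ·
♙ ♙ · ♙ ♙ ♙ ♙ ♙
♖ ♘ ♗ ♕ ♔ ♗ ♘ ♖


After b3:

♜ ♞ ♝ ♛ ♚ ♝ ♞ ♜
♟ ♟ ♟ ♟ · ♟ ♟ ♟
· · · · · · · ·
· · · · ♟ · · ·
· · · · · · · ·
· ♙ ♙ · · · · ·
♙ · · ♙ ♙ ♙ ♙ ♙
♖ ♘ ♗ ♕ ♔ ♗ ♘ ♖


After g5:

♜ ♞ ♝ ♛ ♚ ♝ ♞ ♜
♟ ♟ ♟ ♟ · ♟ · ♟
· · · · · · · ·
· · · · ♟ · ♟ ·
· · · · · · · ·
· ♙ ♙ · · · · ·
♙ · · ♙ ♙ ♙ ♙ ♙
♖ ♘ ♗ ♕ ♔ ♗ ♘ ♖


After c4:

♜ ♞ ♝ ♛ ♚ ♝ ♞ ♜
♟ ♟ ♟ ♟ · ♟ · ♟
· · · · · · · ·
· · · · ♟ · ♟ ·
· · ♙ · · · · ·
· ♙ · · · · · ·
♙ · · ♙ ♙ ♙ ♙ ♙
♖ ♘ ♗ ♕ ♔ ♗ ♘ ♖


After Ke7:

♜ ♞ ♝ ♛ · ♝ ♞ ♜
♟ ♟ ♟ ♟ ♚ ♟ · ♟
· · · · · · · ·
· · · · ♟ · ♟ ·
· · ♙ · · · · ·
· ♙ · · · · · ·
♙ · · ♙ ♙ ♙ ♙ ♙
♖ ♘ ♗ ♕ ♔ ♗ ♘ ♖


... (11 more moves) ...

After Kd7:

♜ ♞ ♝ · ♛ ♝ ♞ ♜
♟ ♟ ♟ ♚ · · · ♟
· · · · · · · ·
· · ♙ ♟ ♗ · · ·
♙ · · · · ♟ ♟ ·
· ♙ · · · · ♙ ·
· · · ♙ ♙ ♙ · ♙
♖ ♘ · ♕ ♔ ♗ ♘ ♖


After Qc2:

♜ ♞ ♝ · ♛ ♝ ♞ ♜
♟ ♟ ♟ ♚ · · · ♟
· · · · · · · ·
· · ♙ ♟ ♗ · · ·
♙ · · · · ♟ ♟ ·
· ♙ · · · · ♙ ·
· · ♕ ♙ ♙ ♙ · ♙
♖ ♘ · · ♔ ♗ ♘ ♖



  a b c d e f g h
  ─────────────────
8│♜ ♞ ♝ · ♛ ♝ ♞ ♜│8
7│♟ ♟ ♟ ♚ · · · ♟│7
6│· · · · · · · ·│6
5│· · ♙ ♟ ♗ · · ·│5
4│♙ · · · · ♟ ♟ ·│4
3│· ♙ · · · · ♙ ·│3
2│· · ♕ ♙ ♙ ♙ · ♙│2
1│♖ ♘ · · ♔ ♗ ♘ ♖│1
  ─────────────────
  a b c d e f g h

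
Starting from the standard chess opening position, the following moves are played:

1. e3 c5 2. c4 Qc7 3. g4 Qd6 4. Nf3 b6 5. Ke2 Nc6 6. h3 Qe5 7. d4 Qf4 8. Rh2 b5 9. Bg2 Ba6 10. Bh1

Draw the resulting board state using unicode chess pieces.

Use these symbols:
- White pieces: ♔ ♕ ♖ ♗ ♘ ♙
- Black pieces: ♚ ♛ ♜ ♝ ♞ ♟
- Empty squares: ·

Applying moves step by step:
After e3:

♜ ♞ ♝ ♛ ♚ ♝ ♞ ♜
♟ ♟ ♟ ♟ ♟ ♟ ♟ ♟
· · · · · · · ·
· · · · · · · ·
· · · · · · · ·
· · · · ♙ · · ·
♙ ♙ ♙ ♙ · ♙ ♙ ♙
♖ ♘ ♗ ♕ ♔ ♗ ♘ ♖


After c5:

♜ ♞ ♝ ♛ ♚ ♝ ♞ ♜
♟ ♟ · ♟ ♟ ♟ ♟ ♟
· · · · · · · ·
· · ♟ · · · · ·
· · · · · · · ·
· · · · ♙ · · ·
♙ ♙ ♙ ♙ · ♙ ♙ ♙
♖ ♘ ♗ ♕ ♔ ♗ ♘ ♖


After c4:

♜ ♞ ♝ ♛ ♚ ♝ ♞ ♜
♟ ♟ · ♟ ♟ ♟ ♟ ♟
· · · · · · · ·
· · ♟ · · · · ·
· · ♙ · · · · ·
· · · · ♙ · · ·
♙ ♙ · ♙ · ♙ ♙ ♙
♖ ♘ ♗ ♕ ♔ ♗ ♘ ♖


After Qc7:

♜ ♞ ♝ · ♚ ♝ ♞ ♜
♟ ♟ ♛ ♟ ♟ ♟ ♟ ♟
· · · · · · · ·
· · ♟ · · · · ·
· · ♙ · · · · ·
· · · · ♙ · · ·
♙ ♙ · ♙ · ♙ ♙ ♙
♖ ♘ ♗ ♕ ♔ ♗ ♘ ♖


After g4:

♜ ♞ ♝ · ♚ ♝ ♞ ♜
♟ ♟ ♛ ♟ ♟ ♟ ♟ ♟
· · · · · · · ·
· · ♟ · · · · ·
· · ♙ · · · ♙ ·
· · · · ♙ · · ·
♙ ♙ · ♙ · ♙ · ♙
♖ ♘ ♗ ♕ ♔ ♗ ♘ ♖


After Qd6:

♜ ♞ ♝ · ♚ ♝ ♞ ♜
♟ ♟ · ♟ ♟ ♟ ♟ ♟
· · · ♛ · · · ·
· · ♟ · · · · ·
· · ♙ · · · ♙ ·
· · · · ♙ · · ·
♙ ♙ · ♙ · ♙ · ♙
♖ ♘ ♗ ♕ ♔ ♗ ♘ ♖


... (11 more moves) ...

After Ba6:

♜ · · · ♚ ♝ ♞ ♜
♟ · · ♟ ♟ ♟ ♟ ♟
♝ · ♞ · · · · ·
· ♟ ♟ · · · · ·
· · ♙ ♙ · ♛ ♙ ·
· · · · ♙ ♘ · ♙
♙ ♙ · · ♔ ♙ ♗ ♖
♖ ♘ ♗ ♕ · · · ·


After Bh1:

♜ · · · ♚ ♝ ♞ ♜
♟ · · ♟ ♟ ♟ ♟ ♟
♝ · ♞ · · · · ·
· ♟ ♟ · · · · ·
· · ♙ ♙ · ♛ ♙ ·
· · · · ♙ ♘ · ♙
♙ ♙ · · ♔ ♙ · ♖
♖ ♘ ♗ ♕ · · · ♗



  a b c d e f g h
  ─────────────────
8│♜ · · · ♚ ♝ ♞ ♜│8
7│♟ · · ♟ ♟ ♟ ♟ ♟│7
6│♝ · ♞ · · · · ·│6
5│· ♟ ♟ · · · · ·│5
4│· · ♙ ♙ · ♛ ♙ ·│4
3│· · · · ♙ ♘ · ♙│3
2│♙ ♙ · · ♔ ♙ · ♖│2
1│♖ ♘ ♗ ♕ · · · ♗│1
  ─────────────────
  a b c d e f g h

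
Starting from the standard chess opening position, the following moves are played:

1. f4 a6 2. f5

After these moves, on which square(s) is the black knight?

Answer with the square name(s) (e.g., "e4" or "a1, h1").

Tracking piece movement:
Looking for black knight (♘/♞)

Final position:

  a b c d e f g h
  ─────────────────
8│♜ ♞ ♝ ♛ ♚ ♝ ♞ ♜│8
7│· ♟ ♟ ♟ ♟ ♟ ♟ ♟│7
6│♟ · · · · · · ·│6
5│· · · · · ♙ · ·│5
4│· · · · · · · ·│4
3│· · · · · · · ·│3
2│♙ ♙ ♙ ♙ ♙ · ♙ ♙│2
1│♖ ♘ ♗ ♕ ♔ ♗ ♘ ♖│1
  ─────────────────
  a b c d e f g h


b8, g8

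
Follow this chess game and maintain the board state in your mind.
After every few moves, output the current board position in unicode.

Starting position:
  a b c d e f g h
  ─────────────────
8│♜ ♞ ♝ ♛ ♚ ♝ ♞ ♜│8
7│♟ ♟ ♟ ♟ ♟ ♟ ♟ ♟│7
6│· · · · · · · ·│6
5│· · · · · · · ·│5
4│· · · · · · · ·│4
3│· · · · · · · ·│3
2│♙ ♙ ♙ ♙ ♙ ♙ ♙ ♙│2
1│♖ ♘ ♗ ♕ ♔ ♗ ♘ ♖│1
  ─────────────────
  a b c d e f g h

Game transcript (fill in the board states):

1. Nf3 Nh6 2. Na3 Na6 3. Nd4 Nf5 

  a b c d e f g h
  ─────────────────
8│♜ · ♝ ♛ ♚ ♝ · ♜│8
7│♟ ♟ ♟ ♟ ♟ ♟ ♟ ♟│7
6│♞ · · · · · · ·│6
5│· · · · · ♞ · ·│5
4│· · · ♘ · · · ·│4
3│♘ · · · · · · ·│3
2│♙ ♙ ♙ ♙ ♙ ♙ ♙ ♙│2
1│♖ · ♗ ♕ ♔ ♗ · ♖│1
  ─────────────────
  a b c d e f g h

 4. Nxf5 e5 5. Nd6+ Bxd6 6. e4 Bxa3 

  a b c d e f g h
  ─────────────────
8│♜ · ♝ ♛ ♚ · · ♜│8
7│♟ ♟ ♟ ♟ · ♟ ♟ ♟│7
6│♞ · · · · · · ·│6
5│· · · · ♟ · · ·│5
4│· · · · ♙ · · ·│4
3│♝ · · · · · · ·│3
2│♙ ♙ ♙ ♙ · ♙ ♙ ♙│2
1│♖ · ♗ ♕ ♔ ♗ · ♖│1
  ─────────────────
  a b c d e f g h

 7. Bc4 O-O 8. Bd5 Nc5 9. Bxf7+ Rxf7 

  a b c d e f g h
  ─────────────────
8│♜ · ♝ ♛ · · ♚ ·│8
7│♟ ♟ ♟ ♟ · ♜ ♟ ♟│7
6│· · · · · · · ·│6
5│· · ♞ · ♟ · · ·│5
4│· · · · ♙ · · ·│4
3│♝ · · · · · · ·│3
2│♙ ♙ ♙ ♙ · ♙ ♙ ♙│2
1│♖ · ♗ ♕ ♔ · · ♖│1
  ─────────────────
  a b c d e f g h

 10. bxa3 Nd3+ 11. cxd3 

  a b c d e f g h
  ─────────────────
8│♜ · ♝ ♛ · · ♚ ·│8
7│♟ ♟ ♟ ♟ · ♜ ♟ ♟│7
6│· · · · · · · ·│6
5│· · · · ♟ · · ·│5
4│· · · · ♙ · · ·│4
3│♙ · · ♙ · · · ·│3
2│♙ · · ♙ · ♙ ♙ ♙│2
1│♖ · ♗ ♕ ♔ · · ♖│1
  ─────────────────
  a b c d e f g h


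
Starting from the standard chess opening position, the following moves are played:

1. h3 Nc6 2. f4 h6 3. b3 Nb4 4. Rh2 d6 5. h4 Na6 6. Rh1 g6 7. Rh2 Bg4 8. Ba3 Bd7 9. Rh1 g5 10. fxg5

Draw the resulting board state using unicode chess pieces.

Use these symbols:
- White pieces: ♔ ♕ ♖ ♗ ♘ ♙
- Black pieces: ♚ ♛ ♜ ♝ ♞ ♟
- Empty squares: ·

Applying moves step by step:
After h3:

♜ ♞ ♝ ♛ ♚ ♝ ♞ ♜
♟ ♟ ♟ ♟ ♟ ♟ ♟ ♟
· · · · · · · ·
· · · · · · · ·
· · · · · · · ·
· · · · · · · ♙
♙ ♙ ♙ ♙ ♙ ♙ ♙ ·
♖ ♘ ♗ ♕ ♔ ♗ ♘ ♖


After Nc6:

♜ · ♝ ♛ ♚ ♝ ♞ ♜
♟ ♟ ♟ ♟ ♟ ♟ ♟ ♟
· · ♞ · · · · ·
· · · · · · · ·
· · · · · · · ·
· · · · · · · ♙
♙ ♙ ♙ ♙ ♙ ♙ ♙ ·
♖ ♘ ♗ ♕ ♔ ♗ ♘ ♖


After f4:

♜ · ♝ ♛ ♚ ♝ ♞ ♜
♟ ♟ ♟ ♟ ♟ ♟ ♟ ♟
· · ♞ · · · · ·
· · · · · · · ·
· · · · · ♙ · ·
· · · · · · · ♙
♙ ♙ ♙ ♙ ♙ · ♙ ·
♖ ♘ ♗ ♕ ♔ ♗ ♘ ♖


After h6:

♜ · ♝ ♛ ♚ ♝ ♞ ♜
♟ ♟ ♟ ♟ ♟ ♟ ♟ ·
· · ♞ · · · · ♟
· · · · · · · ·
· · · · · ♙ · ·
· · · · · · · ♙
♙ ♙ ♙ ♙ ♙ · ♙ ·
♖ ♘ ♗ ♕ ♔ ♗ ♘ ♖


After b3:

♜ · ♝ ♛ ♚ ♝ ♞ ♜
♟ ♟ ♟ ♟ ♟ ♟ ♟ ·
· · ♞ · · · · ♟
· · · · · · · ·
· · · · · ♙ · ·
· ♙ · · · · · ♙
♙ · ♙ ♙ ♙ · ♙ ·
♖ ♘ ♗ ♕ ♔ ♗ ♘ ♖


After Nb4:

♜ · ♝ ♛ ♚ ♝ ♞ ♜
♟ ♟ ♟ ♟ ♟ ♟ ♟ ·
· · · · · · · ♟
· · · · · · · ·
· ♞ · · · ♙ · ·
· ♙ · · · · · ♙
♙ · ♙ ♙ ♙ · ♙ ·
♖ ♘ ♗ ♕ ♔ ♗ ♘ ♖


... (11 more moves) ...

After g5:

♜ · · ♛ ♚ ♝ ♞ ♜
♟ ♟ ♟ ♝ ♟ ♟ · ·
♞ · · ♟ · · · ♟
· · · · · · ♟ ·
· · · · · ♙ · ♙
♗ ♙ · · · · · ·
♙ · ♙ ♙ ♙ · ♙ ·
♖ ♘ · ♕ ♔ ♗ ♘ ♖


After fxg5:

♜ · · ♛ ♚ ♝ ♞ ♜
♟ ♟ ♟ ♝ ♟ ♟ · ·
♞ · · ♟ · · · ♟
· · · · · · ♙ ·
· · · · · · · ♙
♗ ♙ · · · · · ·
♙ · ♙ ♙ ♙ · ♙ ·
♖ ♘ · ♕ ♔ ♗ ♘ ♖



  a b c d e f g h
  ─────────────────
8│♜ · · ♛ ♚ ♝ ♞ ♜│8
7│♟ ♟ ♟ ♝ ♟ ♟ · ·│7
6│♞ · · ♟ · · · ♟│6
5│· · · · · · ♙ ·│5
4│· · · · · · · ♙│4
3│♗ ♙ · · · · · ·│3
2│♙ · ♙ ♙ ♙ · ♙ ·│2
1│♖ ♘ · ♕ ♔ ♗ ♘ ♖│1
  ─────────────────
  a b c d e f g h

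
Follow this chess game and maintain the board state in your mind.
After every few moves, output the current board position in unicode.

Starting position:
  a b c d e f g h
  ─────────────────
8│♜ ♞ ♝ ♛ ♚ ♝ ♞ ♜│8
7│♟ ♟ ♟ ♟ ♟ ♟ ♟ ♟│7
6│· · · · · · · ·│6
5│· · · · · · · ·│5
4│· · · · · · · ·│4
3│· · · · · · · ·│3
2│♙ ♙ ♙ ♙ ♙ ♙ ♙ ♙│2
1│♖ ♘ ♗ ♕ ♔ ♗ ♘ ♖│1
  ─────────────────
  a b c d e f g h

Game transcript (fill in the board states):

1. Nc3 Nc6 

  a b c d e f g h
  ─────────────────
8│♜ · ♝ ♛ ♚ ♝ ♞ ♜│8
7│♟ ♟ ♟ ♟ ♟ ♟ ♟ ♟│7
6│· · ♞ · · · · ·│6
5│· · · · · · · ·│5
4│· · · · · · · ·│4
3│· · ♘ · · · · ·│3
2│♙ ♙ ♙ ♙ ♙ ♙ ♙ ♙│2
1│♖ · ♗ ♕ ♔ ♗ ♘ ♖│1
  ─────────────────
  a b c d e f g h

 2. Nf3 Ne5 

  a b c d e f g h
  ─────────────────
8│♜ · ♝ ♛ ♚ ♝ ♞ ♜│8
7│♟ ♟ ♟ ♟ ♟ ♟ ♟ ♟│7
6│· · · · · · · ·│6
5│· · · · ♞ · · ·│5
4│· · · · · · · ·│4
3│· · ♘ · · ♘ · ·│3
2│♙ ♙ ♙ ♙ ♙ ♙ ♙ ♙│2
1│♖ · ♗ ♕ ♔ ♗ · ♖│1
  ─────────────────
  a b c d e f g h

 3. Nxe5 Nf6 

  a b c d e f g h
  ─────────────────
8│♜ · ♝ ♛ ♚ ♝ · ♜│8
7│♟ ♟ ♟ ♟ ♟ ♟ ♟ ♟│7
6│· · · · · ♞ · ·│6
5│· · · · ♘ · · ·│5
4│· · · · · · · ·│4
3│· · ♘ · · · · ·│3
2│♙ ♙ ♙ ♙ ♙ ♙ ♙ ♙│2
1│♖ · ♗ ♕ ♔ ♗ · ♖│1
  ─────────────────
  a b c d e f g h

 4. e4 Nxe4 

  a b c d e f g h
  ─────────────────
8│♜ · ♝ ♛ ♚ ♝ · ♜│8
7│♟ ♟ ♟ ♟ ♟ ♟ ♟ ♟│7
6│· · · · · · · ·│6
5│· · · · ♘ · · ·│5
4│· · · · ♞ · · ·│4
3│· · ♘ · · · · ·│3
2│♙ ♙ ♙ ♙ · ♙ ♙ ♙│2
1│♖ · ♗ ♕ ♔ ♗ · ♖│1
  ─────────────────
  a b c d e f g h



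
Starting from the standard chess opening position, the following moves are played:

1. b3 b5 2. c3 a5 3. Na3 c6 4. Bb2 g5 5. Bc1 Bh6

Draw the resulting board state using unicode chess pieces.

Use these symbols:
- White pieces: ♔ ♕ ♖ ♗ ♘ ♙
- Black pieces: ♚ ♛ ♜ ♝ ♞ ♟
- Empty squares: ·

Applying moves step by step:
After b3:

♜ ♞ ♝ ♛ ♚ ♝ ♞ ♜
♟ ♟ ♟ ♟ ♟ ♟ ♟ ♟
· · · · · · · ·
· · · · · · · ·
· · · · · · · ·
· ♙ · · · · · ·
♙ · ♙ ♙ ♙ ♙ ♙ ♙
♖ ♘ ♗ ♕ ♔ ♗ ♘ ♖


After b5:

♜ ♞ ♝ ♛ ♚ ♝ ♞ ♜
♟ · ♟ ♟ ♟ ♟ ♟ ♟
· · · · · · · ·
· ♟ · · · · · ·
· · · · · · · ·
· ♙ · · · · · ·
♙ · ♙ ♙ ♙ ♙ ♙ ♙
♖ ♘ ♗ ♕ ♔ ♗ ♘ ♖


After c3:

♜ ♞ ♝ ♛ ♚ ♝ ♞ ♜
♟ · ♟ ♟ ♟ ♟ ♟ ♟
· · · · · · · ·
· ♟ · · · · · ·
· · · · · · · ·
· ♙ ♙ · · · · ·
♙ · · ♙ ♙ ♙ ♙ ♙
♖ ♘ ♗ ♕ ♔ ♗ ♘ ♖


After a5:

♜ ♞ ♝ ♛ ♚ ♝ ♞ ♜
· · ♟ ♟ ♟ ♟ ♟ ♟
· · · · · · · ·
♟ ♟ · · · · · ·
· · · · · · · ·
· ♙ ♙ · · · · ·
♙ · · ♙ ♙ ♙ ♙ ♙
♖ ♘ ♗ ♕ ♔ ♗ ♘ ♖


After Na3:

♜ ♞ ♝ ♛ ♚ ♝ ♞ ♜
· · ♟ ♟ ♟ ♟ ♟ ♟
· · · · · · · ·
♟ ♟ · · · · · ·
· · · · · · · ·
♘ ♙ ♙ · · · · ·
♙ · · ♙ ♙ ♙ ♙ ♙
♖ · ♗ ♕ ♔ ♗ ♘ ♖


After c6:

♜ ♞ ♝ ♛ ♚ ♝ ♞ ♜
· · · ♟ ♟ ♟ ♟ ♟
· · ♟ · · · · ·
♟ ♟ · · · · · ·
· · · · · · · ·
♘ ♙ ♙ · · · · ·
♙ · · ♙ ♙ ♙ ♙ ♙
♖ · ♗ ♕ ♔ ♗ ♘ ♖


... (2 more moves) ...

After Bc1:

♜ ♞ ♝ ♛ ♚ ♝ ♞ ♜
· · · ♟ ♟ ♟ · ♟
· · ♟ · · · · ·
♟ ♟ · · · · ♟ ·
· · · · · · · ·
♘ ♙ ♙ · · · · ·
♙ · · ♙ ♙ ♙ ♙ ♙
♖ · ♗ ♕ ♔ ♗ ♘ ♖


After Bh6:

♜ ♞ ♝ ♛ ♚ · ♞ ♜
· · · ♟ ♟ ♟ · ♟
· · ♟ · · · · ♝
♟ ♟ · · · · ♟ ·
· · · · · · · ·
♘ ♙ ♙ · · · · ·
♙ · · ♙ ♙ ♙ ♙ ♙
♖ · ♗ ♕ ♔ ♗ ♘ ♖



  a b c d e f g h
  ─────────────────
8│♜ ♞ ♝ ♛ ♚ · ♞ ♜│8
7│· · · ♟ ♟ ♟ · ♟│7
6│· · ♟ · · · · ♝│6
5│♟ ♟ · · · · ♟ ·│5
4│· · · · · · · ·│4
3│♘ ♙ ♙ · · · · ·│3
2│♙ · · ♙ ♙ ♙ ♙ ♙│2
1│♖ · ♗ ♕ ♔ ♗ ♘ ♖│1
  ─────────────────
  a b c d e f g h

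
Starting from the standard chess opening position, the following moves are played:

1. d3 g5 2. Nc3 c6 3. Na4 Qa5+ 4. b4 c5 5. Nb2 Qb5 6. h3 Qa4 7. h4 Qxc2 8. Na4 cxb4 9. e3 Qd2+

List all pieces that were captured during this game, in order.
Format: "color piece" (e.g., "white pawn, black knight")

Tracking captures:
  Qxc2: captured white pawn
  cxb4: captured white pawn

white pawn, white pawn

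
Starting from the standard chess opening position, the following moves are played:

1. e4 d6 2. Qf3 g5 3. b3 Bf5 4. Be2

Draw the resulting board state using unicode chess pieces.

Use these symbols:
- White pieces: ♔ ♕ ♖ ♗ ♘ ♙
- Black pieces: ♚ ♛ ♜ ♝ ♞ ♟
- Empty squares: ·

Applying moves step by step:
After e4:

♜ ♞ ♝ ♛ ♚ ♝ ♞ ♜
♟ ♟ ♟ ♟ ♟ ♟ ♟ ♟
· · · · · · · ·
· · · · · · · ·
· · · · ♙ · · ·
· · · · · · · ·
♙ ♙ ♙ ♙ · ♙ ♙ ♙
♖ ♘ ♗ ♕ ♔ ♗ ♘ ♖


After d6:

♜ ♞ ♝ ♛ ♚ ♝ ♞ ♜
♟ ♟ ♟ · ♟ ♟ ♟ ♟
· · · ♟ · · · ·
· · · · · · · ·
· · · · ♙ · · ·
· · · · · · · ·
♙ ♙ ♙ ♙ · ♙ ♙ ♙
♖ ♘ ♗ ♕ ♔ ♗ ♘ ♖


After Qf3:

♜ ♞ ♝ ♛ ♚ ♝ ♞ ♜
♟ ♟ ♟ · ♟ ♟ ♟ ♟
· · · ♟ · · · ·
· · · · · · · ·
· · · · ♙ · · ·
· · · · · ♕ · ·
♙ ♙ ♙ ♙ · ♙ ♙ ♙
♖ ♘ ♗ · ♔ ♗ ♘ ♖


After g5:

♜ ♞ ♝ ♛ ♚ ♝ ♞ ♜
♟ ♟ ♟ · ♟ ♟ · ♟
· · · ♟ · · · ·
· · · · · · ♟ ·
· · · · ♙ · · ·
· · · · · ♕ · ·
♙ ♙ ♙ ♙ · ♙ ♙ ♙
♖ ♘ ♗ · ♔ ♗ ♘ ♖


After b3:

♜ ♞ ♝ ♛ ♚ ♝ ♞ ♜
♟ ♟ ♟ · ♟ ♟ · ♟
· · · ♟ · · · ·
· · · · · · ♟ ·
· · · · ♙ · · ·
· ♙ · · · ♕ · ·
♙ · ♙ ♙ · ♙ ♙ ♙
♖ ♘ ♗ · ♔ ♗ ♘ ♖


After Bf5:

♜ ♞ · ♛ ♚ ♝ ♞ ♜
♟ ♟ ♟ · ♟ ♟ · ♟
· · · ♟ · · · ·
· · · · · ♝ ♟ ·
· · · · ♙ · · ·
· ♙ · · · ♕ · ·
♙ · ♙ ♙ · ♙ ♙ ♙
♖ ♘ ♗ · ♔ ♗ ♘ ♖


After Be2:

♜ ♞ · ♛ ♚ ♝ ♞ ♜
♟ ♟ ♟ · ♟ ♟ · ♟
· · · ♟ · · · ·
· · · · · ♝ ♟ ·
· · · · ♙ · · ·
· ♙ · · · ♕ · ·
♙ · ♙ ♙ ♗ ♙ ♙ ♙
♖ ♘ ♗ · ♔ · ♘ ♖



  a b c d e f g h
  ─────────────────
8│♜ ♞ · ♛ ♚ ♝ ♞ ♜│8
7│♟ ♟ ♟ · ♟ ♟ · ♟│7
6│· · · ♟ · · · ·│6
5│· · · · · ♝ ♟ ·│5
4│· · · · ♙ · · ·│4
3│· ♙ · · · ♕ · ·│3
2│♙ · ♙ ♙ ♗ ♙ ♙ ♙│2
1│♖ ♘ ♗ · ♔ · ♘ ♖│1
  ─────────────────
  a b c d e f g h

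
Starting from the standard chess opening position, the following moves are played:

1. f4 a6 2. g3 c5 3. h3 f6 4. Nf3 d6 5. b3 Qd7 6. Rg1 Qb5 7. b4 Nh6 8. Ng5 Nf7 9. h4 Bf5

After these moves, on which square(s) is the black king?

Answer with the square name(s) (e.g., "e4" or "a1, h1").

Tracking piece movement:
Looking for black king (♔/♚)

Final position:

  a b c d e f g h
  ─────────────────
8│♜ ♞ · · ♚ ♝ · ♜│8
7│· ♟ · · ♟ ♞ ♟ ♟│7
6│♟ · · ♟ · ♟ · ·│6
5│· ♛ ♟ · · ♝ ♘ ·│5
4│· ♙ · · · ♙ · ♙│4
3│· · · · · · ♙ ·│3
2│♙ · ♙ ♙ ♙ · · ·│2
1│♖ ♘ ♗ ♕ ♔ ♗ ♖ ·│1
  ─────────────────
  a b c d e f g h


e8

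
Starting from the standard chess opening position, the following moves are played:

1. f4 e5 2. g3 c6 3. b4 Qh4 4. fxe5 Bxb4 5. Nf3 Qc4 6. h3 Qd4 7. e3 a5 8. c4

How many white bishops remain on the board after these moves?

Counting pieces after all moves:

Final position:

  a b c d e f g h
  ─────────────────
8│♜ ♞ ♝ · ♚ · ♞ ♜│8
7│· ♟ · ♟ · ♟ ♟ ♟│7
6│· · ♟ · · · · ·│6
5│♟ · · · ♙ · · ·│5
4│· ♝ ♙ ♛ · · · ·│4
3│· · · · ♙ ♘ ♙ ♙│3
2│♙ · · ♙ · · · ·│2
1│♖ ♘ ♗ ♕ ♔ ♗ · ♖│1
  ─────────────────
  a b c d e f g h


2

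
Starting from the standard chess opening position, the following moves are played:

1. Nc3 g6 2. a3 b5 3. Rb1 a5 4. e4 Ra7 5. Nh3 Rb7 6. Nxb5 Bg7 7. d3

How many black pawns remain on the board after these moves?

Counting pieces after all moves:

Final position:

  a b c d e f g h
  ─────────────────
8│· ♞ ♝ ♛ ♚ · ♞ ♜│8
7│· ♜ ♟ ♟ ♟ ♟ ♝ ♟│7
6│· · · · · · ♟ ·│6
5│♟ ♘ · · · · · ·│5
4│· · · · ♙ · · ·│4
3│♙ · · ♙ · · · ♘│3
2│· ♙ ♙ · · ♙ ♙ ♙│2
1│· ♖ ♗ ♕ ♔ ♗ · ♖│1
  ─────────────────
  a b c d e f g h


7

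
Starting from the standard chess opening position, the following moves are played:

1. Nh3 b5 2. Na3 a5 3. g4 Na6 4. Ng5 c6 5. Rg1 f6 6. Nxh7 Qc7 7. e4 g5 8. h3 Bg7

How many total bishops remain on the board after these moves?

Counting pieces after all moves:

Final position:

  a b c d e f g h
  ─────────────────
8│♜ · ♝ · ♚ · ♞ ♜│8
7│· · ♛ ♟ ♟ · ♝ ♘│7
6│♞ · ♟ · · ♟ · ·│6
5│♟ ♟ · · · · ♟ ·│5
4│· · · · ♙ · ♙ ·│4
3│♘ · · · · · · ♙│3
2│♙ ♙ ♙ ♙ · ♙ · ·│2
1│♖ · ♗ ♕ ♔ ♗ ♖ ·│1
  ─────────────────
  a b c d e f g h


4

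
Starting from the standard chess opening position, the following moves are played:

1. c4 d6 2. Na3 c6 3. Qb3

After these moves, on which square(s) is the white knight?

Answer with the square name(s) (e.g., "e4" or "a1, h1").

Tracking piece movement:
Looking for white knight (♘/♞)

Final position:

  a b c d e f g h
  ─────────────────
8│♜ ♞ ♝ ♛ ♚ ♝ ♞ ♜│8
7│♟ ♟ · · ♟ ♟ ♟ ♟│7
6│· · ♟ ♟ · · · ·│6
5│· · · · · · · ·│5
4│· · ♙ · · · · ·│4
3│♘ ♕ · · · · · ·│3
2│♙ ♙ · ♙ ♙ ♙ ♙ ♙│2
1│♖ · ♗ · ♔ ♗ ♘ ♖│1
  ─────────────────
  a b c d e f g h


a3, g1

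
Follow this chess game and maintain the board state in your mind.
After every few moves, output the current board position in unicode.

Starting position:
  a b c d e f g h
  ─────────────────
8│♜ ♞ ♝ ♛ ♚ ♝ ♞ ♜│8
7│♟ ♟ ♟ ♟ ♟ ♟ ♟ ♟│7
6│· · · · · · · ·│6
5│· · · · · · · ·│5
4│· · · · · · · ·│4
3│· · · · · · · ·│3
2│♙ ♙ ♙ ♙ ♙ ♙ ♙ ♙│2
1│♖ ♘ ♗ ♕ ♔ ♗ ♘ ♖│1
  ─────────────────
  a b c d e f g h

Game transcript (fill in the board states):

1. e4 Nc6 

  a b c d e f g h
  ─────────────────
8│♜ · ♝ ♛ ♚ ♝ ♞ ♜│8
7│♟ ♟ ♟ ♟ ♟ ♟ ♟ ♟│7
6│· · ♞ · · · · ·│6
5│· · · · · · · ·│5
4│· · · · ♙ · · ·│4
3│· · · · · · · ·│3
2│♙ ♙ ♙ ♙ · ♙ ♙ ♙│2
1│♖ ♘ ♗ ♕ ♔ ♗ ♘ ♖│1
  ─────────────────
  a b c d e f g h

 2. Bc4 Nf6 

  a b c d e f g h
  ─────────────────
8│♜ · ♝ ♛ ♚ ♝ · ♜│8
7│♟ ♟ ♟ ♟ ♟ ♟ ♟ ♟│7
6│· · ♞ · · ♞ · ·│6
5│· · · · · · · ·│5
4│· · ♗ · ♙ · · ·│4
3│· · · · · · · ·│3
2│♙ ♙ ♙ ♙ · ♙ ♙ ♙│2
1│♖ ♘ ♗ ♕ ♔ · ♘ ♖│1
  ─────────────────
  a b c d e f g h

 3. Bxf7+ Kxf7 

  a b c d e f g h
  ─────────────────
8│♜ · ♝ ♛ · ♝ · ♜│8
7│♟ ♟ ♟ ♟ ♟ ♚ ♟ ♟│7
6│· · ♞ · · ♞ · ·│6
5│· · · · · · · ·│5
4│· · · · ♙ · · ·│4
3│· · · · · · · ·│3
2│♙ ♙ ♙ ♙ · ♙ ♙ ♙│2
1│♖ ♘ ♗ ♕ ♔ · ♘ ♖│1
  ─────────────────
  a b c d e f g h

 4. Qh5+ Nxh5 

  a b c d e f g h
  ─────────────────
8│♜ · ♝ ♛ · ♝ · ♜│8
7│♟ ♟ ♟ ♟ ♟ ♚ ♟ ♟│7
6│· · ♞ · · · · ·│6
5│· · · · · · · ♞│5
4│· · · · ♙ · · ·│4
3│· · · · · · · ·│3
2│♙ ♙ ♙ ♙ · ♙ ♙ ♙│2
1│♖ ♘ ♗ · ♔ · ♘ ♖│1
  ─────────────────
  a b c d e f g h



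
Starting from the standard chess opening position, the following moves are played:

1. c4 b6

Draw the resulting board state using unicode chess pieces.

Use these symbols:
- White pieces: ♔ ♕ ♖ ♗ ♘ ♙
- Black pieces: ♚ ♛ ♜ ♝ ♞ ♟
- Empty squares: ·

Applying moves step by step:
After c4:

♜ ♞ ♝ ♛ ♚ ♝ ♞ ♜
♟ ♟ ♟ ♟ ♟ ♟ ♟ ♟
· · · · · · · ·
· · · · · · · ·
· · ♙ · · · · ·
· · · · · · · ·
♙ ♙ · ♙ ♙ ♙ ♙ ♙
♖ ♘ ♗ ♕ ♔ ♗ ♘ ♖


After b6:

♜ ♞ ♝ ♛ ♚ ♝ ♞ ♜
♟ · ♟ ♟ ♟ ♟ ♟ ♟
· ♟ · · · · · ·
· · · · · · · ·
· · ♙ · · · · ·
· · · · · · · ·
♙ ♙ · ♙ ♙ ♙ ♙ ♙
♖ ♘ ♗ ♕ ♔ ♗ ♘ ♖



  a b c d e f g h
  ─────────────────
8│♜ ♞ ♝ ♛ ♚ ♝ ♞ ♜│8
7│♟ · ♟ ♟ ♟ ♟ ♟ ♟│7
6│· ♟ · · · · · ·│6
5│· · · · · · · ·│5
4│· · ♙ · · · · ·│4
3│· · · · · · · ·│3
2│♙ ♙ · ♙ ♙ ♙ ♙ ♙│2
1│♖ ♘ ♗ ♕ ♔ ♗ ♘ ♖│1
  ─────────────────
  a b c d e f g h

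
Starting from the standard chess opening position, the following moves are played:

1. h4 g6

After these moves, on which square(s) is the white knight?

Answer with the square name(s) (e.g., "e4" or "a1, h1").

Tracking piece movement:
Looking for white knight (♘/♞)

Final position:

  a b c d e f g h
  ─────────────────
8│♜ ♞ ♝ ♛ ♚ ♝ ♞ ♜│8
7│♟ ♟ ♟ ♟ ♟ ♟ · ♟│7
6│· · · · · · ♟ ·│6
5│· · · · · · · ·│5
4│· · · · · · · ♙│4
3│· · · · · · · ·│3
2│♙ ♙ ♙ ♙ ♙ ♙ ♙ ·│2
1│♖ ♘ ♗ ♕ ♔ ♗ ♘ ♖│1
  ─────────────────
  a b c d e f g h


b1, g1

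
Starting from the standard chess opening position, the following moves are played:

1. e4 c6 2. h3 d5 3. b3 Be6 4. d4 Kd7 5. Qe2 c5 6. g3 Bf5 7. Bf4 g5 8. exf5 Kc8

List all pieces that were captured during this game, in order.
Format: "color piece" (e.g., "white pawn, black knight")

Tracking captures:
  exf5: captured black bishop

black bishop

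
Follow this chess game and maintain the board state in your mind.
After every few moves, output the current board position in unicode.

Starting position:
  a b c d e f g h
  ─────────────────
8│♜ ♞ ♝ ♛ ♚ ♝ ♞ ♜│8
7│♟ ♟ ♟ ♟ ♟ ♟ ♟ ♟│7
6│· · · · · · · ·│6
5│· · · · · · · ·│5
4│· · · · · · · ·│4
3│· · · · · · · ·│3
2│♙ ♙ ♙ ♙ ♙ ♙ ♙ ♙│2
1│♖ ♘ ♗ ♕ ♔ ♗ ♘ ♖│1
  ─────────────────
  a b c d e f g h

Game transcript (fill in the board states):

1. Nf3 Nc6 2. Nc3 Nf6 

  a b c d e f g h
  ─────────────────
8│♜ · ♝ ♛ ♚ ♝ · ♜│8
7│♟ ♟ ♟ ♟ ♟ ♟ ♟ ♟│7
6│· · ♞ · · ♞ · ·│6
5│· · · · · · · ·│5
4│· · · · · · · ·│4
3│· · ♘ · · ♘ · ·│3
2│♙ ♙ ♙ ♙ ♙ ♙ ♙ ♙│2
1│♖ · ♗ ♕ ♔ ♗ · ♖│1
  ─────────────────
  a b c d e f g h

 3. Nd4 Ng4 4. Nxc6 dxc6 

  a b c d e f g h
  ─────────────────
8│♜ · ♝ ♛ ♚ ♝ · ♜│8
7│♟ ♟ ♟ · ♟ ♟ ♟ ♟│7
6│· · ♟ · · · · ·│6
5│· · · · · · · ·│5
4│· · · · · · ♞ ·│4
3│· · ♘ · · · · ·│3
2│♙ ♙ ♙ ♙ ♙ ♙ ♙ ♙│2
1│♖ · ♗ ♕ ♔ ♗ · ♖│1
  ─────────────────
  a b c d e f g h

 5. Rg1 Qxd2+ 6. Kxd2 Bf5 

  a b c d e f g h
  ─────────────────
8│♜ · · · ♚ ♝ · ♜│8
7│♟ ♟ ♟ · ♟ ♟ ♟ ♟│7
6│· · ♟ · · · · ·│6
5│· · · · · ♝ · ·│5
4│· · · · · · ♞ ·│4
3│· · ♘ · · · · ·│3
2│♙ ♙ ♙ ♔ ♙ ♙ ♙ ♙│2
1│♖ · ♗ ♕ · ♗ ♖ ·│1
  ─────────────────
  a b c d e f g h

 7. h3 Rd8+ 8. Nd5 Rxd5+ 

  a b c d e f g h
  ─────────────────
8│· · · · ♚ ♝ · ♜│8
7│♟ ♟ ♟ · ♟ ♟ ♟ ♟│7
6│· · ♟ · · · · ·│6
5│· · · ♜ · ♝ · ·│5
4│· · · · · · ♞ ·│4
3│· · · · · · · ♙│3
2│♙ ♙ ♙ ♔ ♙ ♙ ♙ ·│2
1│♖ · ♗ ♕ · ♗ ♖ ·│1
  ─────────────────
  a b c d e f g h

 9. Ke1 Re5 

  a b c d e f g h
  ─────────────────
8│· · · · ♚ ♝ · ♜│8
7│♟ ♟ ♟ · ♟ ♟ ♟ ♟│7
6│· · ♟ · · · · ·│6
5│· · · · ♜ ♝ · ·│5
4│· · · · · · ♞ ·│4
3│· · · · · · · ♙│3
2│♙ ♙ ♙ · ♙ ♙ ♙ ·│2
1│♖ · ♗ ♕ ♔ ♗ ♖ ·│1
  ─────────────────
  a b c d e f g h
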